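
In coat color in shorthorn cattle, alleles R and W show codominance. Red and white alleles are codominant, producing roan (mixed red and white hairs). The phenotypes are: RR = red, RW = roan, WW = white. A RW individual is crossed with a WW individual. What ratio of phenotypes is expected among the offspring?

Punnett square for RW × WW:
Offspring genotypes: 2 RW, 2 WW
Phenotype counts: 2 roan, 2 white
Ratio: 1 roan : 1 white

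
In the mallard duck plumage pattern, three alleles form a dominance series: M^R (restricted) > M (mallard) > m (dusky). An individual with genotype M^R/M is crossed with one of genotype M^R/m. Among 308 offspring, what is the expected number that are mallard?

Cross: M^R/M × M^R/m
Allele dominance: M^R > M > m
Offspring genotypes: 1 M^R/M^R, 1 M^R/m, 1 M^R/M, 1 M/m
Phenotype counts: 3 restricted, 1 mallard
mallard: 1 out of 4 → fraction 1/4
Expected count = 1/4 × 308 = 77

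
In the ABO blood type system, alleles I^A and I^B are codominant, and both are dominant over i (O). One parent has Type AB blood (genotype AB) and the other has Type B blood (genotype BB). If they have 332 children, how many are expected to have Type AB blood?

Cross: AB × BB
Possible offspring genotypes: 2 AB, 2 BB
Blood type counts: 2 Type AB, 2 Type B
Probability of Type AB: 2/4 = 1/2
Expected count = 1/2 × 332 = 166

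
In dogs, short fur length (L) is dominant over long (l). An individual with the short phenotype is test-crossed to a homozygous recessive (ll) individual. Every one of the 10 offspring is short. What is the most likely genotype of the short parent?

Test cross: ? × ll
All offspring are short.
If the unknown parent were heterozygous (Ll), about half of 10 offspring would be long; none are. The unknown parent is most likely homozygous dominant (LL).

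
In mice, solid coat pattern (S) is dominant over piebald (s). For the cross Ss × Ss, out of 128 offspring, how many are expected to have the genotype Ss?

Punnett square for Ss × Ss:
Offspring genotypes: 1 SS, 2 Ss, 1 ss
Total offspring: 4
Count with target: 2
Probability: 2/4 = 1/2
Expected count = 1/2 × 128 = 64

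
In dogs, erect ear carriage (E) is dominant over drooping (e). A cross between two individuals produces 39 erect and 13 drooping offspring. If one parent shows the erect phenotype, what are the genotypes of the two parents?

Observed offspring: 39 erect, 13 drooping
The observed ratio simplifies to 3:1. Drooping (ee) offspring appear, so each parent must contribute one e allele. The parent stated to show erect carries E, so it is Ee. The other parent is then either Ee or ee: Ee × ee would give a 1:1 split, whereas Ee × Ee gives 3:1 — matching the data. So both parents are heterozygous (Ee × Ee).
Parent genotypes: Ee × Ee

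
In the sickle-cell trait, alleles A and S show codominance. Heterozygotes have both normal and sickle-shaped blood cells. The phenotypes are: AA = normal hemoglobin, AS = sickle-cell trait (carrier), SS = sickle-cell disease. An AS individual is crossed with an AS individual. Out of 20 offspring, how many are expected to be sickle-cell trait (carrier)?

Punnett square for AS × AS:
Offspring genotypes: 1 AA, 2 AS, 1 SS
Phenotype counts: 1 normal hemoglobin, 2 sickle-cell trait (carrier), 1 sickle-cell disease
sickle-cell trait (carrier): 2 out of 4 → fraction 1/2
Expected count = 1/2 × 20 = 10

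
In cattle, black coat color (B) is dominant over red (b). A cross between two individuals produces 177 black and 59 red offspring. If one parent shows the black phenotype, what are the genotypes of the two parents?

Observed offspring: 177 black, 59 red
The observed ratio simplifies to 3:1. Red (bb) offspring appear, so each parent must contribute one b allele. The parent stated to show black carries B, so it is Bb. The other parent is then either Bb or bb: Bb × bb would give a 1:1 split, whereas Bb × Bb gives 3:1 — matching the data. So both parents are heterozygous (Bb × Bb).
Parent genotypes: Bb × Bb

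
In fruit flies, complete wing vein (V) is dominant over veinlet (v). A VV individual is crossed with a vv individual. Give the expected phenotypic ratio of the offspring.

Punnett square for VV × vv:
Offspring genotypes: 4 Vv
complete: 4, veinlet: 0
Ratio: all complete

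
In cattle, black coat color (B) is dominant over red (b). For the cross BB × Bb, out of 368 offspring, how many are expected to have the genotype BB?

Punnett square for BB × Bb:
Offspring genotypes: 2 BB, 2 Bb
Total offspring: 4
Count with target: 2
Probability: 2/4 = 1/2
Expected count = 1/2 × 368 = 184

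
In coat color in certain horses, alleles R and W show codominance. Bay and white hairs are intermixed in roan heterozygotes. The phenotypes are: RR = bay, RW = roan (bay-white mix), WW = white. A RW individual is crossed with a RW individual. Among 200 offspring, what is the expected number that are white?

Punnett square for RW × RW:
Offspring genotypes: 1 RR, 2 RW, 1 WW
Phenotype counts: 1 bay, 2 roan (bay-white mix), 1 white
white: 1 out of 4 → fraction 1/4
Expected count = 1/4 × 200 = 50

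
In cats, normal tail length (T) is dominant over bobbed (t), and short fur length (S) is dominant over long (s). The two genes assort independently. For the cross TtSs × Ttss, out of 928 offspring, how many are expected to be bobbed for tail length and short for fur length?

Dihybrid cross TtSs × Ttss — consider each gene separately:
tail length: Tt × Tt → 1 TT, 2 Tt, 1 tt → 3 T_ : 1 tt (out of 4)
fur length: Ss × ss → 2 Ss, 2 ss → 2 S_ : 2 ss (out of 4)
Looking for: bobbed (tt) and short (S_)
P(bobbed) = 1/4, P(short) = 2/4
P(both) = 1/4 × 2/4 = 2/16 = 1/8
Expected count = 1/8 × 928 = 116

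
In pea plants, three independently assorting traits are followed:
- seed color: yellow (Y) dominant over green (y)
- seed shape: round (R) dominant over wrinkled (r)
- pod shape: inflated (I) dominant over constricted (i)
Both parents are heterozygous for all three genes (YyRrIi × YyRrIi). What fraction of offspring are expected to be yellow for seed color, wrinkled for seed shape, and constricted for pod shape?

Trihybrid cross: YyRrIi × YyRrIi
Each trait segregates independently with a 3:1 phenotypic ratio, so each gene contributes 3/4 (dominant) or 1/4 (recessive).
Target: yellow (seed color), wrinkled (seed shape), constricted (pod shape)
Probability = product of independent per-trait probabilities
= 3/4 × 1/4 × 1/4 = 3/64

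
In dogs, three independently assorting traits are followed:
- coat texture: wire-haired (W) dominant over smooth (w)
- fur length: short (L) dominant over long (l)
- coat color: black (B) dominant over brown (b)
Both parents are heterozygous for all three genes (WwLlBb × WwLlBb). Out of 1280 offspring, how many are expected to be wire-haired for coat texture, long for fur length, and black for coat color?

Trihybrid cross: WwLlBb × WwLlBb
Each trait segregates independently with a 3:1 phenotypic ratio, so each gene contributes 3/4 (dominant) or 1/4 (recessive).
Target: wire-haired (coat texture), long (fur length), black (coat color)
Probability = product of independent per-trait probabilities
= 3/4 × 1/4 × 3/4 = 9/64
Expected count = 9/64 × 1280 = 180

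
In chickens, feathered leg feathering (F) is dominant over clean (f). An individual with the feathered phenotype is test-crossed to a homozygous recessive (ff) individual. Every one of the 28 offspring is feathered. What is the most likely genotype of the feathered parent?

Test cross: ? × ff
All offspring are feathered.
If the unknown parent were heterozygous (Ff), about half of 28 offspring would be clean; none are. The unknown parent is most likely homozygous dominant (FF).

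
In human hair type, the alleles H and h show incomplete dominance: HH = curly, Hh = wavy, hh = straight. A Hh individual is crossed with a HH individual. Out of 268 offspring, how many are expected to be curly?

Punnett square for Hh × HH:
Offspring genotypes: 2 HH, 2 Hh
Phenotype counts: 2 curly, 2 wavy
curly: 2 out of 4 → fraction 1/2
Expected count = 1/2 × 268 = 134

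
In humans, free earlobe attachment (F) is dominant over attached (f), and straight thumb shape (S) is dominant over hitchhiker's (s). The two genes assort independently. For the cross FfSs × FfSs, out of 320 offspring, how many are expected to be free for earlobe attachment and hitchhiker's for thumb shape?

Dihybrid cross FfSs × FfSs — consider each gene separately:
earlobe attachment: Ff × Ff → 1 FF, 2 Ff, 1 ff → 3 F_ : 1 ff (out of 4)
thumb shape: Ss × Ss → 1 SS, 2 Ss, 1 ss → 3 S_ : 1 ss (out of 4)
Looking for: free (F_) and hitchhiker's (ss)
P(free) = 3/4, P(hitchhiker's) = 1/4
P(both) = 3/4 × 1/4 = 3/16
Expected count = 3/16 × 320 = 60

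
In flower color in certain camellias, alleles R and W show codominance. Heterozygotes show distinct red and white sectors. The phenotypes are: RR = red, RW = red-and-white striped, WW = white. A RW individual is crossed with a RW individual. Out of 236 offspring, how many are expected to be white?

Punnett square for RW × RW:
Offspring genotypes: 1 RR, 2 RW, 1 WW
Phenotype counts: 1 red, 2 red-and-white striped, 1 white
white: 1 out of 4 → fraction 1/4
Expected count = 1/4 × 236 = 59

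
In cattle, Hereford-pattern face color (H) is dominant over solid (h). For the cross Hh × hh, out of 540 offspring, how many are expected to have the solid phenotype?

Punnett square for Hh × hh:
Offspring genotypes: 2 Hh, 2 hh
Total offspring: 4
Count with target: 2
Probability: 2/4 = 1/2
Expected count = 1/2 × 540 = 270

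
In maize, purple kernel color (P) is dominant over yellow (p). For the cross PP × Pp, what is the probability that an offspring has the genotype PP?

Punnett square for PP × Pp:
Offspring genotypes: 2 PP, 2 Pp
Total offspring: 4
Count with target: 2
Probability: 2/4 = 1/2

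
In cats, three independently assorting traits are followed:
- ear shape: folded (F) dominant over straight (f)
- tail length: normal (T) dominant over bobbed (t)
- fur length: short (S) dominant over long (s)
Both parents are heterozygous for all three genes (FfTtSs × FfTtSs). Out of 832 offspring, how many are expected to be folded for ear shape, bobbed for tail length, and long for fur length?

Trihybrid cross: FfTtSs × FfTtSs
Each trait segregates independently with a 3:1 phenotypic ratio, so each gene contributes 3/4 (dominant) or 1/4 (recessive).
Target: folded (ear shape), bobbed (tail length), long (fur length)
Probability = product of independent per-trait probabilities
= 3/4 × 1/4 × 1/4 = 3/64
Expected count = 3/64 × 832 = 39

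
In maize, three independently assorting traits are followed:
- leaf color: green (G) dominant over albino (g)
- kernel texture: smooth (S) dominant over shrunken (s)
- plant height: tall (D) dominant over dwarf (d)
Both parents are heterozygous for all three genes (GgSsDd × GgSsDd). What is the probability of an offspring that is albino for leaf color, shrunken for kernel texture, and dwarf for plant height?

Trihybrid cross: GgSsDd × GgSsDd
Each trait segregates independently with a 3:1 phenotypic ratio, so each gene contributes 3/4 (dominant) or 1/4 (recessive).
Target: albino (leaf color), shrunken (kernel texture), dwarf (plant height)
Probability = product of independent per-trait probabilities
= 1/4 × 1/4 × 1/4 = 1/64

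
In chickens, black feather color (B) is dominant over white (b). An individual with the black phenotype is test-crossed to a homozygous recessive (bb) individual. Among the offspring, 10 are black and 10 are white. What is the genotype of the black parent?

Test cross: ? × bb
Offspring: 10 black, 10 white — approximately 1:1.
A 1:1 ratio in a test cross indicates the unknown parent is heterozygous (Bb).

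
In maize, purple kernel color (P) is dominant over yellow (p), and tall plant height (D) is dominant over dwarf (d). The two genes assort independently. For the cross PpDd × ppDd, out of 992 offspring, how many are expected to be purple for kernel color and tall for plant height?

Dihybrid cross PpDd × ppDd — consider each gene separately:
kernel color: Pp × pp → 2 Pp, 2 pp → 2 P_ : 2 pp (out of 4)
plant height: Dd × Dd → 1 DD, 2 Dd, 1 dd → 3 D_ : 1 dd (out of 4)
Looking for: purple (P_) and tall (D_)
P(purple) = 2/4, P(tall) = 3/4
P(both) = 2/4 × 3/4 = 6/16 = 3/8
Expected count = 3/8 × 992 = 372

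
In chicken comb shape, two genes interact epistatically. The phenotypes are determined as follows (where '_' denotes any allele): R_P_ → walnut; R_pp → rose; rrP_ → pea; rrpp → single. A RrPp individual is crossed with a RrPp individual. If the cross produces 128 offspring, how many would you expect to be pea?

Cross: RrPp × RrPp — consider each gene separately:
R gene: Rr × Rr → 1 RR, 2 Rr, 1 rr → 3 R_ : 1 rr (out of 4)
P gene: Pp × Pp → 1 PP, 2 Pp, 1 pp → 3 P_ : 1 pp (out of 4)
Genotype classes (out of 4 × 4 = 16): R_P_ = 3×3 = 9; R_pp = 3×1 = 3; rrP_ = 1×3 = 3; rrpp = 1×1 = 1
Apply the phenotype rules: R_P_ (9) → walnut; R_pp (3) → rose; rrP_ (3) → pea; rrpp (1) → single
Phenotype counts (out of 16): 9 walnut, 3 rose, 3 pea, 1 single
pea: 3 out of 16 → fraction 3/16
Expected count = 3/16 × 128 = 24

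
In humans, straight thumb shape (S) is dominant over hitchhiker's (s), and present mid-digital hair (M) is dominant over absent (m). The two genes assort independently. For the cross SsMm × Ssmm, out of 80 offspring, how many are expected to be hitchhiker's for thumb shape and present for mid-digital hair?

Dihybrid cross SsMm × Ssmm — consider each gene separately:
thumb shape: Ss × Ss → 1 SS, 2 Ss, 1 ss → 3 S_ : 1 ss (out of 4)
mid-digital hair: Mm × mm → 2 Mm, 2 mm → 2 M_ : 2 mm (out of 4)
Looking for: hitchhiker's (ss) and present (M_)
P(hitchhiker's) = 1/4, P(present) = 2/4
P(both) = 1/4 × 2/4 = 2/16 = 1/8
Expected count = 1/8 × 80 = 10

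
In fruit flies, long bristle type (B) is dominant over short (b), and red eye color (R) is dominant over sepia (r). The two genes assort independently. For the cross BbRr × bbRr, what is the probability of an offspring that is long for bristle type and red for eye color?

Dihybrid cross BbRr × bbRr — consider each gene separately:
bristle type: Bb × bb → 2 Bb, 2 bb → 2 B_ : 2 bb (out of 4)
eye color: Rr × Rr → 1 RR, 2 Rr, 1 rr → 3 R_ : 1 rr (out of 4)
Looking for: long (B_) and red (R_)
P(long) = 2/4, P(red) = 3/4
P(both) = 2/4 × 3/4 = 6/16 = 3/8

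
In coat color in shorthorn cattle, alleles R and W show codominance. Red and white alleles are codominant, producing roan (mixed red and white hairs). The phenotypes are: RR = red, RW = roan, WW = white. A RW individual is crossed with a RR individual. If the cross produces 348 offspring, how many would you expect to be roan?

Punnett square for RW × RR:
Offspring genotypes: 2 RR, 2 RW
Phenotype counts: 2 red, 2 roan
roan: 2 out of 4 → fraction 1/2
Expected count = 1/2 × 348 = 174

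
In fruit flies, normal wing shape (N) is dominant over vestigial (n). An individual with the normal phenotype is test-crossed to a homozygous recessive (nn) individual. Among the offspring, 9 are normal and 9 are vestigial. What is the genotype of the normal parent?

Test cross: ? × nn
Offspring: 9 normal, 9 vestigial — approximately 1:1.
A 1:1 ratio in a test cross indicates the unknown parent is heterozygous (Nn).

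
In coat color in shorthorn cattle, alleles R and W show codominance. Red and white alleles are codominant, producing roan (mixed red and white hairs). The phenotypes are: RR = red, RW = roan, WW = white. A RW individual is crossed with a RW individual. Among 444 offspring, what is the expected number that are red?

Punnett square for RW × RW:
Offspring genotypes: 1 RR, 2 RW, 1 WW
Phenotype counts: 1 red, 2 roan, 1 white
red: 1 out of 4 → fraction 1/4
Expected count = 1/4 × 444 = 111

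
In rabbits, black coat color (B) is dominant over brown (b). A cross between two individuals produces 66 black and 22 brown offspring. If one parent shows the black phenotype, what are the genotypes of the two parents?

Observed offspring: 66 black, 22 brown
The observed ratio simplifies to 3:1. Brown (bb) offspring appear, so each parent must contribute one b allele. The parent stated to show black carries B, so it is Bb. The other parent is then either Bb or bb: Bb × bb would give a 1:1 split, whereas Bb × Bb gives 3:1 — matching the data. So both parents are heterozygous (Bb × Bb).
Parent genotypes: Bb × Bb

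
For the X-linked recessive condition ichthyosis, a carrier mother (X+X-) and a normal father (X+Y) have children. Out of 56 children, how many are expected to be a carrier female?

Cross: X+X- × X+Y
Offspring: 1 X+X+, 1 X+Y, 1 X+X-, 1 X-Y
Probability of a carrier female: 1/4
Expected count = 1/4 × 56 = 14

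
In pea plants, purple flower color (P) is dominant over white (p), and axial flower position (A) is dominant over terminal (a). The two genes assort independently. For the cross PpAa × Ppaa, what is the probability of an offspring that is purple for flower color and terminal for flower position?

Dihybrid cross PpAa × Ppaa — consider each gene separately:
flower color: Pp × Pp → 1 PP, 2 Pp, 1 pp → 3 P_ : 1 pp (out of 4)
flower position: Aa × aa → 2 Aa, 2 aa → 2 A_ : 2 aa (out of 4)
Looking for: purple (P_) and terminal (aa)
P(purple) = 3/4, P(terminal) = 2/4
P(both) = 3/4 × 2/4 = 6/16 = 3/8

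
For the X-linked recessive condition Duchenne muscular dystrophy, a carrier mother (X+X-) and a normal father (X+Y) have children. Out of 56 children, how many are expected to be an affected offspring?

Cross: X+X- × X+Y
Offspring: 1 X+X+, 1 X+Y, 1 X+X-, 1 X-Y
Probability of an affected offspring: 1/4
Expected count = 1/4 × 56 = 14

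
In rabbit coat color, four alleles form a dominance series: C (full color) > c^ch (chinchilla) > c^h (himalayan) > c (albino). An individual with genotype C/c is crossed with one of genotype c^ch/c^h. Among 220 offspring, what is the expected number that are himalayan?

Cross: C/c × c^ch/c^h
Allele dominance: C > c^ch > c^h > c
Offspring genotypes: 1 C/c^ch, 1 C/c^h, 1 c^ch/c, 1 c^h/c
Phenotype counts: 2 full color, 1 chinchilla, 1 himalayan
himalayan: 1 out of 4 → fraction 1/4
Expected count = 1/4 × 220 = 55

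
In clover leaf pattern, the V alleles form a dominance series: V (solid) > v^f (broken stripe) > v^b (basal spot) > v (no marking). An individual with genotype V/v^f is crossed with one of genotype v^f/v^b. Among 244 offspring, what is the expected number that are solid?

Cross: V/v^f × v^f/v^b
Allele dominance: V > v^f > v^b > v
Offspring genotypes: 1 V/v^f, 1 V/v^b, 1 v^f/v^f, 1 v^f/v^b
Phenotype counts: 2 solid, 2 broken stripe
solid: 2 out of 4 → fraction 1/2
Expected count = 1/2 × 244 = 122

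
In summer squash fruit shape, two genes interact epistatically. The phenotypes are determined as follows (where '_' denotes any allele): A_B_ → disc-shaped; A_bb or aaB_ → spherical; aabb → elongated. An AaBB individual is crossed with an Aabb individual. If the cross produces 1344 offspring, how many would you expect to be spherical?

Cross: AaBB × Aabb — consider each gene separately:
A gene: Aa × Aa → 1 AA, 2 Aa, 1 aa → 3 A_ : 1 aa (out of 4)
B gene: BB × bb → 4 Bb → 4 B_ (out of 4)
Genotype classes (out of 4 × 4 = 16): A_B_ = 3×4 = 12; aaB_ = 1×4 = 4
Apply the phenotype rules: A_B_ (12) → disc-shaped; aaB_ (4) → spherical
Phenotype counts (out of 16): 12 disc-shaped, 4 spherical
spherical: 4 out of 16 → fraction 1/4
Expected count = 1/4 × 1344 = 336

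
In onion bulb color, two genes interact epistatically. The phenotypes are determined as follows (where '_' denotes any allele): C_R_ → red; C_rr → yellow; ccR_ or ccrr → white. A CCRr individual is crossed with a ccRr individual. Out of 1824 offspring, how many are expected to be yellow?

Cross: CCRr × ccRr — consider each gene separately:
C gene: CC × cc → 4 Cc → 4 C_ (out of 4)
R gene: Rr × Rr → 1 RR, 2 Rr, 1 rr → 3 R_ : 1 rr (out of 4)
Genotype classes (out of 4 × 4 = 16): C_R_ = 4×3 = 12; C_rr = 4×1 = 4
Apply the phenotype rules: C_R_ (12) → red; C_rr (4) → yellow
Phenotype counts (out of 16): 12 red, 4 yellow
yellow: 4 out of 16 → fraction 1/4
Expected count = 1/4 × 1824 = 456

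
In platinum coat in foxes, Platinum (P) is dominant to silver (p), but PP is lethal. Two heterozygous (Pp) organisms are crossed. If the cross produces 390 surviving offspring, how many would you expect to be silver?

Cross: Pp × Pp
Punnett square offspring (before lethality): 1 PP, 2 Pp, 1 pp
The PP genotype is lethal (embryos die); surviving offspring: 2 Pp, 1 pp
silver: 1 out of 3 → fraction 1/3
Expected count = 1/3 × 390 = 130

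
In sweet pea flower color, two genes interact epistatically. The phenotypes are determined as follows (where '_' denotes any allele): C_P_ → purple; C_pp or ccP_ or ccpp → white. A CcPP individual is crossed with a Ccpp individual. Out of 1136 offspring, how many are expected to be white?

Cross: CcPP × Ccpp — consider each gene separately:
C gene: Cc × Cc → 1 CC, 2 Cc, 1 cc → 3 C_ : 1 cc (out of 4)
P gene: PP × pp → 4 Pp → 4 P_ (out of 4)
Genotype classes (out of 4 × 4 = 16): C_P_ = 3×4 = 12; ccP_ = 1×4 = 4
Apply the phenotype rules: C_P_ (12) → purple; ccP_ (4) → white
Phenotype counts (out of 16): 12 purple, 4 white
white: 4 out of 16 → fraction 1/4
Expected count = 1/4 × 1136 = 284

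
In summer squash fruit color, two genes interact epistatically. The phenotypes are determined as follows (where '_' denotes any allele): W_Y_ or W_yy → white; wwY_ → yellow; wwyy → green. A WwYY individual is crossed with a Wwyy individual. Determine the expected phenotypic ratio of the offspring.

Cross: WwYY × Wwyy — consider each gene separately:
W gene: Ww × Ww → 1 WW, 2 Ww, 1 ww → 3 W_ : 1 ww (out of 4)
Y gene: YY × yy → 4 Yy → 4 Y_ (out of 4)
Genotype classes (out of 4 × 4 = 16): W_Y_ = 3×4 = 12; wwY_ = 1×4 = 4
Apply the phenotype rules: W_Y_ (12) → white; wwY_ (4) → yellow
Phenotype counts (out of 16): 12 white, 4 yellow
Ratio: 3 white : 1 yellow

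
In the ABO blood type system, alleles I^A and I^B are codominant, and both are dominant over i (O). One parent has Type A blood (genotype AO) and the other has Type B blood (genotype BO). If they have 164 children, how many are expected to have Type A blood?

Cross: AO × BO
Possible offspring genotypes: 1 AB, 1 AO, 1 BO, 1 OO
Blood type counts: 1 Type AB, 1 Type A, 1 Type B, 1 Type O
Probability of Type A: 1/4
Expected count = 1/4 × 164 = 41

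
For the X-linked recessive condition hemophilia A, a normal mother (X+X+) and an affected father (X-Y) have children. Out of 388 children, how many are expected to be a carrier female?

Cross: X+X+ × X-Y
Offspring: 2 X+X-, 2 X+Y
Probability of a carrier female: 2/4 = 1/2
Expected count = 1/2 × 388 = 194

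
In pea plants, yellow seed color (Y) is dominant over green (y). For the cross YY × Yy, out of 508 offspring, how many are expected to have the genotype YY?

Punnett square for YY × Yy:
Offspring genotypes: 2 YY, 2 Yy
Total offspring: 4
Count with target: 2
Probability: 2/4 = 1/2
Expected count = 1/2 × 508 = 254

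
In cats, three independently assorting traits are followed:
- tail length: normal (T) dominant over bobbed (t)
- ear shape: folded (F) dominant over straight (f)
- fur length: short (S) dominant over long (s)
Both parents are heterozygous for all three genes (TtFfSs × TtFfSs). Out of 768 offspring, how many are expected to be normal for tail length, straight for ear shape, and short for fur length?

Trihybrid cross: TtFfSs × TtFfSs
Each trait segregates independently with a 3:1 phenotypic ratio, so each gene contributes 3/4 (dominant) or 1/4 (recessive).
Target: normal (tail length), straight (ear shape), short (fur length)
Probability = product of independent per-trait probabilities
= 3/4 × 1/4 × 3/4 = 9/64
Expected count = 9/64 × 768 = 108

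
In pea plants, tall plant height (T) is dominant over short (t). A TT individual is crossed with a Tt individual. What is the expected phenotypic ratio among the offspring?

Punnett square for TT × Tt:
Offspring genotypes: 2 TT, 2 Tt
tall: 4, short: 0
Ratio: all tall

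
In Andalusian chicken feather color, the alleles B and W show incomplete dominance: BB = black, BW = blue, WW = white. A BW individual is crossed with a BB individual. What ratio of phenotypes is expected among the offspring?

Punnett square for BW × BB:
Offspring genotypes: 2 BB, 2 BW
Phenotype counts: 2 black, 2 blue
Ratio: 1 black : 1 blue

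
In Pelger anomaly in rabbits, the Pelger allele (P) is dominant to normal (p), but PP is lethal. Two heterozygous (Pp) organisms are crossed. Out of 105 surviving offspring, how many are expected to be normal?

Cross: Pp × Pp
Punnett square offspring (before lethality): 1 PP, 2 Pp, 1 pp
The PP genotype is lethal (embryos die); surviving offspring: 2 Pp, 1 pp
normal: 1 out of 3 → fraction 1/3
Expected count = 1/3 × 105 = 35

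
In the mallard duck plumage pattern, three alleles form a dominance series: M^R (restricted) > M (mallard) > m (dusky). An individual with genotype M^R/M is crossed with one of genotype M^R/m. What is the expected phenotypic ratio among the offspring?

Cross: M^R/M × M^R/m
Allele dominance: M^R > M > m
Offspring genotypes: 1 M^R/M^R, 1 M^R/m, 1 M^R/M, 1 M/m
Phenotype counts: 3 restricted, 1 mallard
Ratio: 3 restricted : 1 mallard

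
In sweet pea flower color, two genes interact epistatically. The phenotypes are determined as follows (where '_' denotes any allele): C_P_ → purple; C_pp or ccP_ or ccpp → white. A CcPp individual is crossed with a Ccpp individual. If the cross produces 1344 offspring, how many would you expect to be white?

Cross: CcPp × Ccpp — consider each gene separately:
C gene: Cc × Cc → 1 CC, 2 Cc, 1 cc → 3 C_ : 1 cc (out of 4)
P gene: Pp × pp → 2 Pp, 2 pp → 2 P_ : 2 pp (out of 4)
Genotype classes (out of 4 × 4 = 16): C_P_ = 3×2 = 6; C_pp = 3×2 = 6; ccP_ = 1×2 = 2; ccpp = 1×2 = 2
Apply the phenotype rules: C_P_ (6) → purple; C_pp (6) + ccP_ (2) + ccpp (2) → white
Phenotype counts (out of 16): 6 purple, 10 white
white: 10 out of 16 → fraction 5/8
Expected count = 5/8 × 1344 = 840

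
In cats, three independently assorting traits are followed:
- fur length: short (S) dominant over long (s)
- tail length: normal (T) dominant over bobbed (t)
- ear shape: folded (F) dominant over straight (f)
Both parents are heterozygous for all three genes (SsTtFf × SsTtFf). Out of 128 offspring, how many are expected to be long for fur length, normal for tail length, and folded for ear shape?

Trihybrid cross: SsTtFf × SsTtFf
Each trait segregates independently with a 3:1 phenotypic ratio, so each gene contributes 3/4 (dominant) or 1/4 (recessive).
Target: long (fur length), normal (tail length), folded (ear shape)
Probability = product of independent per-trait probabilities
= 1/4 × 3/4 × 3/4 = 9/64
Expected count = 9/64 × 128 = 18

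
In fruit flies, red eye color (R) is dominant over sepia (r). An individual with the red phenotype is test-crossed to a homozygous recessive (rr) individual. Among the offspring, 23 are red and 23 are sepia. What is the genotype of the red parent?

Test cross: ? × rr
Offspring: 23 red, 23 sepia — approximately 1:1.
A 1:1 ratio in a test cross indicates the unknown parent is heterozygous (Rr).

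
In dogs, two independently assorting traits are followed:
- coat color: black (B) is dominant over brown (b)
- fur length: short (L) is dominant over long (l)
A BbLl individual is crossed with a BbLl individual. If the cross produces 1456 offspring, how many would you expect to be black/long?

Dihybrid cross BbLl × BbLl — consider each gene separately:
coat color: Bb × Bb → 1 BB, 2 Bb, 1 bb → 3 B_ : 1 bb (out of 4)
fur length: Ll × Ll → 1 LL, 2 Ll, 1 ll → 3 L_ : 1 ll (out of 4)
Combine (counts out of 4 × 4 = 16): black/short (B_L_) = 3×3 = 9; black/long (B_ll) = 3×1 = 3; brown/short (bbL_) = 1×3 = 3; brown/long (bbll) = 1×1 = 1
Phenotype counts (out of 16): 9 black/short, 3 black/long, 3 brown/short, 1 brown/long
black/long: 3 out of 16 → fraction 3/16
Expected count = 3/16 × 1456 = 273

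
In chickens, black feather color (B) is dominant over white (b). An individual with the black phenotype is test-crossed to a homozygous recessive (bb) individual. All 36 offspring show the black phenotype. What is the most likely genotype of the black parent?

Test cross: ? × bb
All offspring are black.
If the unknown parent were heterozygous (Bb), about half of 36 offspring would be white; none are. The unknown parent is most likely homozygous dominant (BB).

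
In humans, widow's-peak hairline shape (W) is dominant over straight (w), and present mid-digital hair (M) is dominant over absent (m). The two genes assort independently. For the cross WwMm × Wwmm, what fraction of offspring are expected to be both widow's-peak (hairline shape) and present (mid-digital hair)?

Dihybrid cross WwMm × Wwmm — consider each gene separately:
hairline shape: Ww × Ww → 1 WW, 2 Ww, 1 ww → 3 W_ : 1 ww (out of 4)
mid-digital hair: Mm × mm → 2 Mm, 2 mm → 2 M_ : 2 mm (out of 4)
Looking for: widow's-peak (W_) and present (M_)
P(widow's-peak) = 3/4, P(present) = 2/4
P(both) = 3/4 × 2/4 = 6/16 = 3/8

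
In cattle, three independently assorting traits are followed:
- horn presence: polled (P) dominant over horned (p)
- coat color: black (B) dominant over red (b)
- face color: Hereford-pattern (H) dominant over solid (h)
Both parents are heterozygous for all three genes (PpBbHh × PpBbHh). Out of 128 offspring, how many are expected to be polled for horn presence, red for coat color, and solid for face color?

Trihybrid cross: PpBbHh × PpBbHh
Each trait segregates independently with a 3:1 phenotypic ratio, so each gene contributes 3/4 (dominant) or 1/4 (recessive).
Target: polled (horn presence), red (coat color), solid (face color)
Probability = product of independent per-trait probabilities
= 3/4 × 1/4 × 1/4 = 3/64
Expected count = 3/64 × 128 = 6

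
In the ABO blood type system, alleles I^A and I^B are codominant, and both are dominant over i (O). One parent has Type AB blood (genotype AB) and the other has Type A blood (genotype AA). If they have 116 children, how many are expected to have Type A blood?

Cross: AB × AA
Possible offspring genotypes: 2 AA, 2 AB
Blood type counts: 2 Type A, 2 Type AB
Probability of Type A: 2/4 = 1/2
Expected count = 1/2 × 116 = 58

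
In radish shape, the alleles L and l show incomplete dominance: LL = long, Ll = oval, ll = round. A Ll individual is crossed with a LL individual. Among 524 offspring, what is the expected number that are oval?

Punnett square for Ll × LL:
Offspring genotypes: 2 LL, 2 Ll
Phenotype counts: 2 long, 2 oval
oval: 2 out of 4 → fraction 1/2
Expected count = 1/2 × 524 = 262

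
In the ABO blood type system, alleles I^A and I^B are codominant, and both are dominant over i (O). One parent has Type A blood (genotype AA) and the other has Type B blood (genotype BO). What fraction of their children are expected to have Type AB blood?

Cross: AA × BO
Possible offspring genotypes: 2 AB, 2 AO
Blood type counts: 2 Type AB, 2 Type A
Probability of Type AB: 2/4 = 1/2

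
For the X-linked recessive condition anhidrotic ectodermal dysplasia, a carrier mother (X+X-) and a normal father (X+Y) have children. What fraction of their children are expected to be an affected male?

Cross: X+X- × X+Y
Offspring: 1 X+X+, 1 X+Y, 1 X+X-, 1 X-Y
Probability of an affected male: 1/4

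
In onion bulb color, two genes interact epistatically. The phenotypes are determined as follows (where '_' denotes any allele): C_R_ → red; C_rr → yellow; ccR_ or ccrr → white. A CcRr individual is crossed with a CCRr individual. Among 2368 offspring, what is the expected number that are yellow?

Cross: CcRr × CCRr — consider each gene separately:
C gene: Cc × CC → 2 CC, 2 Cc → 4 C_ (out of 4)
R gene: Rr × Rr → 1 RR, 2 Rr, 1 rr → 3 R_ : 1 rr (out of 4)
Genotype classes (out of 4 × 4 = 16): C_R_ = 4×3 = 12; C_rr = 4×1 = 4
Apply the phenotype rules: C_R_ (12) → red; C_rr (4) → yellow
Phenotype counts (out of 16): 12 red, 4 yellow
yellow: 4 out of 16 → fraction 1/4
Expected count = 1/4 × 2368 = 592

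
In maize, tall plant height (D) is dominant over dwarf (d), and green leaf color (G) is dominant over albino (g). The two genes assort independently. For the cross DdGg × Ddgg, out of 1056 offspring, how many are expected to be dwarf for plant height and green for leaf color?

Dihybrid cross DdGg × Ddgg — consider each gene separately:
plant height: Dd × Dd → 1 DD, 2 Dd, 1 dd → 3 D_ : 1 dd (out of 4)
leaf color: Gg × gg → 2 Gg, 2 gg → 2 G_ : 2 gg (out of 4)
Looking for: dwarf (dd) and green (G_)
P(dwarf) = 1/4, P(green) = 2/4
P(both) = 1/4 × 2/4 = 2/16 = 1/8
Expected count = 1/8 × 1056 = 132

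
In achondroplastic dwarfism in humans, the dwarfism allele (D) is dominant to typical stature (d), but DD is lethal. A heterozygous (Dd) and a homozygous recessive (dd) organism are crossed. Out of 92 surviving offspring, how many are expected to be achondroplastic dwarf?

Cross: Dd × dd
Punnett square offspring (before lethality): 2 Dd, 2 dd
No DD offspring are produced in this cross.
achondroplastic dwarf: 2 out of 4 → fraction 1/2
Expected count = 1/2 × 92 = 46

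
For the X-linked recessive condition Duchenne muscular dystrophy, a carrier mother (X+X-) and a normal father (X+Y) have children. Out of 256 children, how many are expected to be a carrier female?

Cross: X+X- × X+Y
Offspring: 1 X+X+, 1 X+Y, 1 X+X-, 1 X-Y
Probability of a carrier female: 1/4
Expected count = 1/4 × 256 = 64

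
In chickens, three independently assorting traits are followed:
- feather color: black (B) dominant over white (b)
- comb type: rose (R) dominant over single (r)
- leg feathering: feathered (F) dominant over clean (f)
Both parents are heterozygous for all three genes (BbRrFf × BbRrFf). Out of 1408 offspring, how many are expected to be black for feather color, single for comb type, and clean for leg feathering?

Trihybrid cross: BbRrFf × BbRrFf
Each trait segregates independently with a 3:1 phenotypic ratio, so each gene contributes 3/4 (dominant) or 1/4 (recessive).
Target: black (feather color), single (comb type), clean (leg feathering)
Probability = product of independent per-trait probabilities
= 3/4 × 1/4 × 1/4 = 3/64
Expected count = 3/64 × 1408 = 66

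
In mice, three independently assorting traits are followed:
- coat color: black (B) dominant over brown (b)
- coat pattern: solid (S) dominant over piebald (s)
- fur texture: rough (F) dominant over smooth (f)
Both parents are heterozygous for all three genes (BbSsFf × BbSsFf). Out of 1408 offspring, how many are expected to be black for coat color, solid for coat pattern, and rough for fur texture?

Trihybrid cross: BbSsFf × BbSsFf
Each trait segregates independently with a 3:1 phenotypic ratio, so each gene contributes 3/4 (dominant) or 1/4 (recessive).
Target: black (coat color), solid (coat pattern), rough (fur texture)
Probability = product of independent per-trait probabilities
= 3/4 × 3/4 × 3/4 = 27/64
Expected count = 27/64 × 1408 = 594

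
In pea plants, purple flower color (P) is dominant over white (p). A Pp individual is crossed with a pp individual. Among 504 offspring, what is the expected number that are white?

Punnett square for Pp × pp:
Offspring genotypes: 2 Pp, 2 pp
purple: 2, white: 2
white: 2 out of 4 → fraction 1/2
Expected count = 1/2 × 504 = 252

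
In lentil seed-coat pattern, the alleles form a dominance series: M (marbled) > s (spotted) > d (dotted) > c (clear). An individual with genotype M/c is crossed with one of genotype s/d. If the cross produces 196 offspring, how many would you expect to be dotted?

Cross: M/c × s/d
Allele dominance: M > s > d > c
Offspring genotypes: 1 M/s, 1 M/d, 1 s/c, 1 d/c
Phenotype counts: 2 marbled, 1 spotted, 1 dotted
dotted: 1 out of 4 → fraction 1/4
Expected count = 1/4 × 196 = 49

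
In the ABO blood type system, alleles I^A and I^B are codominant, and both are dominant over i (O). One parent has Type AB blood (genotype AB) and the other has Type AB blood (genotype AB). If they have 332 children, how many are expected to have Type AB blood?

Cross: AB × AB
Possible offspring genotypes: 1 AA, 2 AB, 1 BB
Blood type counts: 1 Type A, 2 Type AB, 1 Type B
Probability of Type AB: 2/4 = 1/2
Expected count = 1/2 × 332 = 166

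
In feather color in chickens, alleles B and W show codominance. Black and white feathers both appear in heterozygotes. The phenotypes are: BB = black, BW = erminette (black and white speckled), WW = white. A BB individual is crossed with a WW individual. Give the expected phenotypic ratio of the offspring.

Punnett square for BB × WW:
Offspring genotypes: 4 BW
Phenotype counts: 4 erminette (black and white speckled)
Ratio: all erminette (black and white speckled)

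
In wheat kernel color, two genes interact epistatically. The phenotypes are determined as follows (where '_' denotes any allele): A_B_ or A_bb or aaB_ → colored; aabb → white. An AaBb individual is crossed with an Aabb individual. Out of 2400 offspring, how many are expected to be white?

Cross: AaBb × Aabb — consider each gene separately:
A gene: Aa × Aa → 1 AA, 2 Aa, 1 aa → 3 A_ : 1 aa (out of 4)
B gene: Bb × bb → 2 Bb, 2 bb → 2 B_ : 2 bb (out of 4)
Genotype classes (out of 4 × 4 = 16): A_B_ = 3×2 = 6; A_bb = 3×2 = 6; aaB_ = 1×2 = 2; aabb = 1×2 = 2
Apply the phenotype rules: A_B_ (6) + A_bb (6) + aaB_ (2) → colored; aabb (2) → white
Phenotype counts (out of 16): 14 colored, 2 white
white: 2 out of 16 → fraction 1/8
Expected count = 1/8 × 2400 = 300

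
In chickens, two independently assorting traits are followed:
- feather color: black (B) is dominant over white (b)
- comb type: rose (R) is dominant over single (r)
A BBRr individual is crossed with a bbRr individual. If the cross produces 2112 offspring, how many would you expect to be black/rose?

Dihybrid cross BBRr × bbRr — consider each gene separately:
feather color: BB × bb → 4 Bb → 4 B_ (out of 4)
comb type: Rr × Rr → 1 RR, 2 Rr, 1 rr → 3 R_ : 1 rr (out of 4)
Combine (counts out of 4 × 4 = 16): black/rose (B_R_) = 4×3 = 12; black/single (B_rr) = 4×1 = 4
Phenotype counts (out of 16): 12 black/rose, 4 black/single
black/rose: 12 out of 16 → fraction 3/4
Expected count = 3/4 × 2112 = 1584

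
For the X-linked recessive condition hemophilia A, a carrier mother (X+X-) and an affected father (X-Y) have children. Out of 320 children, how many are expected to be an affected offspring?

Cross: X+X- × X-Y
Offspring: 1 X+X-, 1 X+Y, 1 X-X-, 1 X-Y
Probability of an affected offspring: 2/4 = 1/2
Expected count = 1/2 × 320 = 160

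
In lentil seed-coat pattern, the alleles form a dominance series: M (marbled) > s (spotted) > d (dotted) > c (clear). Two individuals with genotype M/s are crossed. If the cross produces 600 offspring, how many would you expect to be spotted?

Cross: M/s × M/s
Allele dominance: M > s > d > c
Offspring genotypes: 1 M/M, 2 M/s, 1 s/s
Phenotype counts: 3 marbled, 1 spotted
spotted: 1 out of 4 → fraction 1/4
Expected count = 1/4 × 600 = 150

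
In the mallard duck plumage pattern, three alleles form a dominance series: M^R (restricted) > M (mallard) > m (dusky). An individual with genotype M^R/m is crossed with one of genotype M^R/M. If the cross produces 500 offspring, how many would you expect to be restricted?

Cross: M^R/m × M^R/M
Allele dominance: M^R > M > m
Offspring genotypes: 1 M^R/M^R, 1 M^R/M, 1 M^R/m, 1 M/m
Phenotype counts: 3 restricted, 1 mallard
restricted: 3 out of 4 → fraction 3/4
Expected count = 3/4 × 500 = 375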